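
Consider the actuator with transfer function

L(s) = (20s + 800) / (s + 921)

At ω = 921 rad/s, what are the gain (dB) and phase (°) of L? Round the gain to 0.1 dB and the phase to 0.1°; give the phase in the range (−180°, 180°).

Substitute s = j921:
Numerator: 20(j921) + 800 = 800 + j18420
Denominator: (j921) + 921 = 921 + j921
|N| = √(800² + 18420²) ≈ 18437, ∠N ≈ 87.51°
|D| = √(921² + 921²) ≈ 1302.5, ∠D ≈ 45.00°
|L| = 18437 / 1302.5 ≈ 14.155
Gain = 20 log₁₀(14.155) ≈ 23.02 dB
∠L = 87.51° − 45.00° = 42.51°

23.0 dB, 42.5°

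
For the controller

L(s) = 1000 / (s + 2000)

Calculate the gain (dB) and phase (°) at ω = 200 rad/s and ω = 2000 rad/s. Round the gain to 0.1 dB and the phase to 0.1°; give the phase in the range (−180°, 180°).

At s = jω = j200:
pole (s+2000): 2000 + j200 → |·| = √(2000²+200²) = √4040000 ≈ 2010, ∠ = arctan(200/2000) ≈ 5.71°
|L| = 1000 / 2010 ≈ 0.49751
Gain = 20 log₁₀(0.49751) ≈ -6.06 dB
∠L = 0.00° − 5.71° = -5.71°

At s = jω = j2000:
pole (s+2000): 2000 + j2000 → |·| = √(2000²+2000²) = √8000000 ≈ 2828.4, ∠ = arctan(2000/2000) ≈ 45.00°
|L| = 1000 / 2828.4 ≈ 0.35356
Gain = 20 log₁₀(0.35356) ≈ -9.03 dB
∠L = 0.00° − 45.00° = -45.00°

ω = 200: -6.1 dB, -5.7°; ω = 2000: -9.0 dB, -45.0°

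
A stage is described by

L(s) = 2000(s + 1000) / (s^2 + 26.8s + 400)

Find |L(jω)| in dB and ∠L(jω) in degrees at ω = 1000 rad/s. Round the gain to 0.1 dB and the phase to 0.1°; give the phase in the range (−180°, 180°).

At s = jω = j1000:
zero (s+1000): 1000 + j1000 → |·| = √(1000²+1000²) = √2000000 ≈ 1414.2, ∠ = arctan(1000/1000) ≈ 45.00°
quadratic: (j1000)² + 26.8·j1000 + 400 = -999600 + j26800 → |·| ≈ 9.9996e+05, ∠ ≈ 178.46°
|L| = 2000 · 1414.2 / 9.9996e+05 ≈ 2.8285
Gain = 20 log₁₀(2.8285) ≈ 9.03 dB
∠L = 45.00° − 178.46° = -133.46°

9.0 dB, -133.5°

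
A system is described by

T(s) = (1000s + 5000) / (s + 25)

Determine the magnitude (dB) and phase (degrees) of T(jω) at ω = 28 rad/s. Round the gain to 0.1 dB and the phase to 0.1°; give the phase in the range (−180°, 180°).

57.6 dB, 31.6°

Substitute s = j28:
Numerator: 1000(j28) + 5000 = 5000 + j28000
Denominator: (j28) + 25 = 25 + j28
|N| = √(5000² + 28000²) ≈ 28443, ∠N ≈ 79.88°
|D| = √(25² + 28²) ≈ 37.537, ∠D ≈ 48.24°
|T| = 28443 / 37.537 ≈ 757.73
Gain = 20 log₁₀(757.73) ≈ 57.59 dB
∠T = 79.88° − 48.24° = 31.64°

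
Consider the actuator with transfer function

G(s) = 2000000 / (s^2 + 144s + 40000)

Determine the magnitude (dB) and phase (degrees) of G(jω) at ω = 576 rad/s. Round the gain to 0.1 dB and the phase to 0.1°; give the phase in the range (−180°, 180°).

16.4 dB, -164.1°

At s = jω = j576:
quadratic: (j576)² + 144·j576 + 40000 = -291776 + j82944 → |·| ≈ 3.0334e+05, ∠ ≈ 164.13°
|G| = 2000000 / 3.0334e+05 ≈ 6.5933
Gain = 20 log₁₀(6.5933) ≈ 16.38 dB
∠G = 0.00° − 164.13° = -164.13°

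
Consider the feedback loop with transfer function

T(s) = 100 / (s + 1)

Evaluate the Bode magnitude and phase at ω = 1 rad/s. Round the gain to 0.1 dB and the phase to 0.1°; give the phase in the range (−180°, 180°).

37.0 dB, -45.0°

At s = jω = j1:
pole (s+1): 1 + j1 → |·| = √(1²+1²) = √2 ≈ 1.4142, ∠ = arctan(1/1) ≈ 45.00°
|T| = 100 / 1.4142 ≈ 70.711
Gain = 20 log₁₀(70.711) ≈ 36.99 dB
∠T = 0.00° − 45.00° = -45.00°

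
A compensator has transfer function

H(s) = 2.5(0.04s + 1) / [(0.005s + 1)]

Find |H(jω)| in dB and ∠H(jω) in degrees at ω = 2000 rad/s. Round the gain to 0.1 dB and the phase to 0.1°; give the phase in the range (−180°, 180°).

At ω = 2000 rad/s:
zero (1 + j2000·0.04) = 1 + j80 → |·| ≈ 80.006, ∠ ≈ 89.28°
pole (1 + j2000·0.005) = 1 + j10 → |·| ≈ 10.05, ∠ ≈ 84.29°
|H| = 2.5 · 80.006 / (10.05) ≈ 19.902
Gain = 20 log₁₀(19.902) ≈ 25.98 dB
∠H = (89.28°) − (84.29°) = 4.99°

26.0 dB, 5.0°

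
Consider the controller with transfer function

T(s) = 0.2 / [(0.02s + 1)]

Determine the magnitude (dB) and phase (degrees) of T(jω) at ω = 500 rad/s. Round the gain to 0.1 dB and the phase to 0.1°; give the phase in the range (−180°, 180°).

At ω = 500 rad/s:
pole (1 + j500·0.02) = 1 + j10 → |·| ≈ 10.05, ∠ ≈ 84.29°
|T| = 0.2 · 1 / (10.05) ≈ 0.0199
Gain = 20 log₁₀(0.0199) ≈ -34.02 dB
∠T = (0°) − (84.29°) = -84.29°

-34.0 dB, -84.3°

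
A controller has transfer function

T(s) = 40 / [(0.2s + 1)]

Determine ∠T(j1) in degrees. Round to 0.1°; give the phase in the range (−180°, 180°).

At ω = 1 rad/s:
pole (1 + j1·0.2) = 1 + j0.2 → |·| ≈ 1.0198, ∠ ≈ 11.31°
∠T = (0°) − (11.31°) = -11.31°

-11.3°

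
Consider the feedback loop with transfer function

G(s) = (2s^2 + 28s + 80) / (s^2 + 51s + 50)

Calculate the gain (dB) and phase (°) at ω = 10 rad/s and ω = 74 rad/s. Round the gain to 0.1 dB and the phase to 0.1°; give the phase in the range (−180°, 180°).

Substitute s = j10:
Numerator: 2(j10)^2 + 28(j10) + 80 = -120 + j280
Denominator: (j10)^2 + 51(j10) + 50 = -50 + j510
|N| = √(120² + 280²) ≈ 304.63, ∠N ≈ 113.20°
|D| = √(50² + 510²) ≈ 512.45, ∠D ≈ 95.60°
|G| = 304.63 / 512.45 ≈ 0.59446
Gain = 20 log₁₀(0.59446) ≈ -4.52 dB
∠G = 113.20° − 95.60° = 17.60°

Substitute s = j74:
Numerator: 2(j74)^2 + 28(j74) + 80 = -10872 + j2072
Denominator: (j74)^2 + 51(j74) + 50 = -5426 + j3774
|N| = √(10872² + 2072²) ≈ 11068, ∠N ≈ 169.21°
|D| = √(5426² + 3774²) ≈ 6609.4, ∠D ≈ 145.18°
|G| = 11068 / 6609.4 ≈ 1.6746
Gain = 20 log₁₀(1.6746) ≈ 4.48 dB
∠G = 169.21° − 145.18° = 24.03°

ω = 10: -4.5 dB, 17.6°; ω = 74: 4.5 dB, 24.0°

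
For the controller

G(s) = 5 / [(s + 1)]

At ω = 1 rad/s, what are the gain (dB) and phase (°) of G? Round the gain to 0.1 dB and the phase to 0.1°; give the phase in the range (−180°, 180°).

11.0 dB, -45.0°

At ω = 1 rad/s:
pole (1 + j1·1) = 1 + j1 → |·| ≈ 1.4142, ∠ ≈ 45.00°
|G| = 5 · 1 / (1.4142) ≈ 3.5356
Gain = 20 log₁₀(3.5356) ≈ 10.97 dB
∠G = (0°) − (45.00°) = -45.00°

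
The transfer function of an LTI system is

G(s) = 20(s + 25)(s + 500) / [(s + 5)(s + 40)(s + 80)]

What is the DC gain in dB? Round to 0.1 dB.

G(0) = 20·25·500 / (5·40·80) = 15.625
20 log₁₀(15.625) ≈ 23.88 dB

23.9 dB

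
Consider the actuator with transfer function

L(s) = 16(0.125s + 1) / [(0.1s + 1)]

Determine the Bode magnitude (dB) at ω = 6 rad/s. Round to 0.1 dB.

At ω = 6 rad/s:
zero (1 + j6·0.125) = 1 + j0.75 → |·| ≈ 1.25, ∠ ≈ 36.87°
pole (1 + j6·0.1) = 1 + j0.6 → |·| ≈ 1.1662, ∠ ≈ 30.96°
|L| = 16 · 1.25 / (1.1662) ≈ 17.15
Gain = 20 log₁₀(17.15) ≈ 24.69 dB

24.7 dB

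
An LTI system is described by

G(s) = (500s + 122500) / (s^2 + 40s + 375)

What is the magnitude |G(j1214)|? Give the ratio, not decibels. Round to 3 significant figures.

Substitute s = j1214:
Numerator: 500(j1214) + 122500 = 122500 + j607000
Denominator: (j1214)^2 + 40(j1214) + 375 = -1473421 + j48560
|N| = √(122500² + 607000²) ≈ 6.1924e+05, ∠N ≈ 78.59°
|D| = √(1473421² + 48560²) ≈ 1.4742e+06, ∠D ≈ 178.11°
|G| = 6.1924e+05 / 1.4742e+06 ≈ 0.42005

0.420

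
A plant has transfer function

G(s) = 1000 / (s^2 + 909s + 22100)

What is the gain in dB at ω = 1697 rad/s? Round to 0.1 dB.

-70.2 dB

Substitute s = j1697:
Numerator: 1000 = 1000 + j0
Denominator: (j1697)^2 + 909(j1697) + 22100 = -2857709 + j1542573
|N| = √(1000² + 0²) ≈ 1000, ∠N ≈ 0.00°
|D| = √(2857709² + 1542573²) ≈ 3.2475e+06, ∠D ≈ 151.64°
|G| = 1000 / 3.2475e+06 ≈ 0.00030793
Gain = 20 log₁₀(0.00030793) ≈ -70.23 dB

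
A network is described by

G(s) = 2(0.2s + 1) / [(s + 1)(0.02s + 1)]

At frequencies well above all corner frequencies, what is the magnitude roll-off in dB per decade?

Each pole contributes −20 dB/decade at high frequency; each zero contributes +20 dB/decade.
Net: 1 zero(s) − 2 pole(s) → -20 dB/decade.

-20 dB/decade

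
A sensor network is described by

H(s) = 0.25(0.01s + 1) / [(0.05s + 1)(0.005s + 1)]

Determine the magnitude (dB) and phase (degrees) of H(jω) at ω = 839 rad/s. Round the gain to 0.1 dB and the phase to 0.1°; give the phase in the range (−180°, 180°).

-38.7 dB, -82.0°

At ω = 839 rad/s:
zero (1 + j839·0.01) = 1 + j8.39 → |·| ≈ 8.4494, ∠ ≈ 83.20°
pole (1 + j839·0.05) = 1 + j41.95 → |·| ≈ 41.962, ∠ ≈ 88.63°
pole (1 + j839·0.005) = 1 + j4.195 → |·| ≈ 4.3125, ∠ ≈ 76.59°
|H| = 0.25 · 8.4494 / (41.962 · 4.3125) ≈ 0.011673
Gain = 20 log₁₀(0.011673) ≈ -38.66 dB
∠H = (83.20°) − (88.63° + 76.59°) = -82.02°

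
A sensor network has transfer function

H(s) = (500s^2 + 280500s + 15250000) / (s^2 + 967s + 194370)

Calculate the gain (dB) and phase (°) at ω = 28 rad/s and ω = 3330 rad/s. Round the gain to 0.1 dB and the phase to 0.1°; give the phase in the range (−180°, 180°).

ω = 28: 38.7 dB, 19.9°; ω = 3330: 53.9 dB, 6.9°

Substitute s = j28:
Numerator: 500(j28)^2 + 280500(j28) + 15250000 = 14858000 + j7854000
Denominator: (j28)^2 + 967(j28) + 194370 = 193586 + j27076
|N| = √(14858000² + 7854000²) ≈ 1.6806e+07, ∠N ≈ 27.86°
|D| = √(193586² + 27076²) ≈ 1.9547e+05, ∠D ≈ 7.96°
|H| = 1.6806e+07 / 1.9547e+05 ≈ 85.977
Gain = 20 log₁₀(85.977) ≈ 38.69 dB
∠H = 27.86° − 7.96° = 19.90°

Substitute s = j3330:
Numerator: 500(j3330)^2 + 280500(j3330) + 15250000 = -5529200000 + j934065000
Denominator: (j3330)^2 + 967(j3330) + 194370 = -10894530 + j3220110
|N| = √(5529200000² + 934065000²) ≈ 5.6075e+09, ∠N ≈ 170.41°
|D| = √(10894530² + 3220110²) ≈ 1.136e+07, ∠D ≈ 163.53°
|H| = 5.6075e+09 / 1.136e+07 ≈ 493.62
Gain = 20 log₁₀(493.62) ≈ 53.87 dB
∠H = 170.41° − 163.53° = 6.88°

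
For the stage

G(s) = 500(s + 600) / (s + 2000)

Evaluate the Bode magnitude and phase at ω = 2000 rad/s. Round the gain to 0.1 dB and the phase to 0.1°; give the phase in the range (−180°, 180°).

At s = jω = j2000:
zero (s+600): 600 + j2000 → |·| = √(600²+2000²) = √4360000 ≈ 2088.1, ∠ = arctan(2000/600) ≈ 73.30°
pole (s+2000): 2000 + j2000 → |·| = √(2000²+2000²) = √8000000 ≈ 2828.4, ∠ = arctan(2000/2000) ≈ 45.00°
|G| = 500 · 2088.1 / 2828.4 ≈ 369.13
Gain = 20 log₁₀(369.13) ≈ 51.34 dB
∠G = 73.30° − 45.00° = 28.30°

51.3 dB, 28.3°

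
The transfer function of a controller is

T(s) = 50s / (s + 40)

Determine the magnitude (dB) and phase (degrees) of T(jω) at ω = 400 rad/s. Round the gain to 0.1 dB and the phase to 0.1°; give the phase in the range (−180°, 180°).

At s = jω = j400:
zero at origin: s = j400 → |·| = 400, ∠ = 90.00°
pole (s+40): 40 + j400 → |·| = √(40²+400²) = √161600 ≈ 402, ∠ = arctan(400/40) ≈ 84.29°
|T| = 50 · 400 / 402 ≈ 49.751
Gain = 20 log₁₀(49.751) ≈ 33.94 dB
∠T = 90.00° − 84.29° = 5.71°

33.9 dB, 5.7°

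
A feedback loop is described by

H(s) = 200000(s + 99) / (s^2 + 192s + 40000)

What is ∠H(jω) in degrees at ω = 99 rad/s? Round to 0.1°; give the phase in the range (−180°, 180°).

At s = jω = j99:
zero (s+99): 99 + j99 → |·| = √(99²+99²) = √19602 ≈ 140.01, ∠ = arctan(99/99) ≈ 45.00°
quadratic: (j99)² + 192·j99 + 40000 = 30199 + j19008 → |·| ≈ 35683, ∠ ≈ 32.19°
∠H = 45.00° − 32.19° = 12.81°

12.8°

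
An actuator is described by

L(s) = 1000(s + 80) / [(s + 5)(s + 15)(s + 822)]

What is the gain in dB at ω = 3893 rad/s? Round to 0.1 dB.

At s = jω = j3893:
zero (s+80): 80 + j3893 → |·| = √(80²+3893²) = √15161849 ≈ 3893.8, ∠ = arctan(3893/80) ≈ 88.82°
pole (s+5): 5 + j3893 → |·| = √(5²+3893²) = √15155474 ≈ 3893, ∠ = arctan(3893/5) ≈ 89.93°
pole (s+15): 15 + j3893 → |·| = √(15²+3893²) = √15155674 ≈ 3893, ∠ = arctan(3893/15) ≈ 89.78°
pole (s+822): 822 + j3893 → |·| = √(822²+3893²) = √15831133 ≈ 3978.8, ∠ = arctan(3893/822) ≈ 78.08°
|L| = 1000 · 3893.8 / 6.0301e+10 ≈ 6.4573e-05
Gain = 20 log₁₀(6.4573e-05) ≈ -83.80 dB

-83.8 dB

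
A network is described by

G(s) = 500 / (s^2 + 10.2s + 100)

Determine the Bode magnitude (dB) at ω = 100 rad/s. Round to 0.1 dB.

At s = jω = j100:
quadratic: (j100)² + 10.2·j100 + 100 = -9900 + j1020 → |·| ≈ 9952.4, ∠ ≈ 174.12°
|G| = 500 / 9952.4 ≈ 0.050239
Gain = 20 log₁₀(0.050239) ≈ -25.98 dB

-26.0 dB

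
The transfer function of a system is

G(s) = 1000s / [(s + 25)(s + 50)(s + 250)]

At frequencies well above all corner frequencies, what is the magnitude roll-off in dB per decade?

-40 dB/decade

Each pole contributes −20 dB/decade at high frequency; each zero contributes +20 dB/decade.
Net: 1 zero(s) − 3 pole(s) → -40 dB/decade.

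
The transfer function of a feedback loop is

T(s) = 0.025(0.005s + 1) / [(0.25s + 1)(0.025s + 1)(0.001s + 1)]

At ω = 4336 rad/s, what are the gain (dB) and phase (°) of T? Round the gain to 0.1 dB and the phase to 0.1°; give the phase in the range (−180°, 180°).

-119.7 dB, -169.1°

At ω = 4336 rad/s:
zero (1 + j4336·0.005) = 1 + j21.68 → |·| ≈ 21.703, ∠ ≈ 87.36°
pole (1 + j4336·0.25) = 1 + j1084 → |·| ≈ 1084, ∠ ≈ 89.95°
pole (1 + j4336·0.025) = 1 + j108.4 → |·| ≈ 108.4, ∠ ≈ 89.47°
pole (1 + j4336·0.001) = 1 + j4.336 → |·| ≈ 4.4498, ∠ ≈ 77.01°
|T| = 0.025 · 21.703 / (1084 · 108.4 · 4.4498) ≈ 1.0377e-06
Gain = 20 log₁₀(1.0377e-06) ≈ -119.68 dB
∠T = (87.36°) − (89.95° + 89.47° + 77.01°) = -169.07°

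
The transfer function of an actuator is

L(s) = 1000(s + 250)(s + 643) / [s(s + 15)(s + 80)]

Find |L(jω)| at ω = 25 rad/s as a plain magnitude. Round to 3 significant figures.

2.65e+03

At s = jω = j25:
zero (s+250): 250 + j25 → |·| = √(250²+25²) = √63125 ≈ 251.25, ∠ = arctan(25/250) ≈ 5.71°
zero (s+643): 643 + j25 → |·| = √(643²+25²) = √414074 ≈ 643.49, ∠ = arctan(25/643) ≈ 2.23°
pole (s+15): 15 + j25 → |·| = √(15²+25²) = √850 ≈ 29.155, ∠ = arctan(25/15) ≈ 59.04°
pole (s+80): 80 + j25 → |·| = √(80²+25²) = √7025 ≈ 83.815, ∠ = arctan(25/80) ≈ 17.35°
pole at origin: |s| = 25, ∠ = 90.00° (in denominator)
|L| = 1000 · 1.6168e+05 / 61091 ≈ 2646.5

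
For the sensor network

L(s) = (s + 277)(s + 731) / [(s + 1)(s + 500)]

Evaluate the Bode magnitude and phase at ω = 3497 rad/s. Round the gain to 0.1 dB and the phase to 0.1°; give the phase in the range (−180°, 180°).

0.1 dB, -8.2°

At s = jω = j3497:
zero (s+277): 277 + j3497 → |·| = √(277²+3497²) = √12305738 ≈ 3508, ∠ = arctan(3497/277) ≈ 85.47°
zero (s+731): 731 + j3497 → |·| = √(731²+3497²) = √12763370 ≈ 3572.6, ∠ = arctan(3497/731) ≈ 78.19°
pole (s+1): 1 + j3497 → |·| = √(1²+3497²) = √12229010 ≈ 3497, ∠ = arctan(3497/1) ≈ 89.98°
pole (s+500): 500 + j3497 → |·| = √(500²+3497²) = √12479009 ≈ 3532.6, ∠ = arctan(3497/500) ≈ 81.86°
|L| = 1 · 1.2533e+07 / 1.2354e+07 ≈ 1.0145
Gain = 20 log₁₀(1.0145) ≈ 0.13 dB
∠L = 163.66° − 171.84° = -8.18°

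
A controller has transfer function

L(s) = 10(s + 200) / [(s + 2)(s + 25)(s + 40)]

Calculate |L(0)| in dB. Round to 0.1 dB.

0.0 dB

L(0) = 10·200 / (2·25·40) = 1
20 log₁₀(1) ≈ 0.00 dB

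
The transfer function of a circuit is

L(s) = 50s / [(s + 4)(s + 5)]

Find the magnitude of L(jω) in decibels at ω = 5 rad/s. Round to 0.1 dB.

At s = jω = j5:
zero at origin: s = j5 → |·| = 5, ∠ = 90.00°
pole (s+4): 4 + j5 → |·| = √(4²+5²) = √41 ≈ 6.4031, ∠ = arctan(5/4) ≈ 51.34°
pole (s+5): 5 + j5 → |·| = √(5²+5²) = √50 ≈ 7.0711, ∠ = arctan(5/5) ≈ 45.00°
|L| = 50 · 5 / 45.277 ≈ 5.5216
Gain = 20 log₁₀(5.5216) ≈ 14.84 dB

14.8 dB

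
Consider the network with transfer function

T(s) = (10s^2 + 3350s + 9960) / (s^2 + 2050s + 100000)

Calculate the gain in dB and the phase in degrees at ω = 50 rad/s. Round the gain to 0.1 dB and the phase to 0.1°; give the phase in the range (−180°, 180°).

Substitute s = j50:
Numerator: 10(j50)^2 + 3350(j50) + 9960 = -15040 + j167500
Denominator: (j50)^2 + 2050(j50) + 100000 = 97500 + j102500
|N| = √(15040² + 167500²) ≈ 1.6817e+05, ∠N ≈ 95.13°
|D| = √(97500² + 102500²) ≈ 1.4147e+05, ∠D ≈ 46.43°
|T| = 1.6817e+05 / 1.4147e+05 ≈ 1.1887
Gain = 20 log₁₀(1.1887) ≈ 1.50 dB
∠T = 95.13° − 46.43° = 48.70°

1.5 dB, 48.7°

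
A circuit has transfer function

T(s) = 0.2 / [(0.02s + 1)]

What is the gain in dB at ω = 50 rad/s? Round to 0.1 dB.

At ω = 50 rad/s:
pole (1 + j50·0.02) = 1 + j1 → |·| ≈ 1.4142, ∠ ≈ 45.00°
|T| = 0.2 · 1 / (1.4142) ≈ 0.14142
Gain = 20 log₁₀(0.14142) ≈ -16.99 dB

-17.0 dB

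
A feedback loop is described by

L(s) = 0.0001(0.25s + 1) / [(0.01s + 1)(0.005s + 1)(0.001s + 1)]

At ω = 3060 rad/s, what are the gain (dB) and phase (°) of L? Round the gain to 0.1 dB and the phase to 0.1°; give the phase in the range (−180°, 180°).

At ω = 3060 rad/s:
zero (1 + j3060·0.25) = 1 + j765 → |·| ≈ 765, ∠ ≈ 89.93°
pole (1 + j3060·0.01) = 1 + j30.6 → |·| ≈ 30.616, ∠ ≈ 88.13°
pole (1 + j3060·0.005) = 1 + j15.3 → |·| ≈ 15.333, ∠ ≈ 86.26°
pole (1 + j3060·0.001) = 1 + j3.06 → |·| ≈ 3.2193, ∠ ≈ 71.90°
|L| = 0.0001 · 765 / (30.616 · 15.333 · 3.2193) ≈ 5.062e-05
Gain = 20 log₁₀(5.062e-05) ≈ -85.91 dB
∠L = (89.93°) − (88.13° + 86.26° + 71.90°) = -156.36°

-85.9 dB, -156.4°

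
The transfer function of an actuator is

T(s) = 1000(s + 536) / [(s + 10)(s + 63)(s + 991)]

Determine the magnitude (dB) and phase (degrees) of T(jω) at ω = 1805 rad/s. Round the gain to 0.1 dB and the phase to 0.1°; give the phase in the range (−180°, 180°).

At s = jω = j1805:
zero (s+536): 536 + j1805 → |·| = √(536²+1805²) = √3545321 ≈ 1882.9, ∠ = arctan(1805/536) ≈ 73.46°
pole (s+10): 10 + j1805 → |·| = √(10²+1805²) = √3258125 ≈ 1805, ∠ = arctan(1805/10) ≈ 89.68°
pole (s+63): 63 + j1805 → |·| = √(63²+1805²) = √3261994 ≈ 1806.1, ∠ = arctan(1805/63) ≈ 88.00°
pole (s+991): 991 + j1805 → |·| = √(991²+1805²) = √4240106 ≈ 2059.2, ∠ = arctan(1805/991) ≈ 61.23°
|T| = 1000 · 1882.9 / 6.713e+09 ≈ 0.00028049
Gain = 20 log₁₀(0.00028049) ≈ -71.04 dB
∠T = 73.46° − 238.91° = -165.45°

-71.0 dB, -165.5°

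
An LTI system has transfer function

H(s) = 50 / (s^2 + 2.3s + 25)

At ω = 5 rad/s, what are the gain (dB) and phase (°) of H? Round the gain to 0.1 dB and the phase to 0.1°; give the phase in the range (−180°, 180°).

12.8 dB, -90.0°

At s = jω = j5:
quadratic: (j5)² + 2.3·j5 + 25 = 0 + j11.5 → |·| ≈ 11.5, ∠ ≈ 90.00°
|H| = 50 / 11.5 ≈ 4.3478
Gain = 20 log₁₀(4.3478) ≈ 12.77 dB
∠H = 0.00° − 90.00° = -90.00°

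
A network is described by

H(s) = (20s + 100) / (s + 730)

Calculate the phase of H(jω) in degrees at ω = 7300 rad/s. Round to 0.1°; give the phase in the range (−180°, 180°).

Substitute s = j7300:
Numerator: 20(j7300) + 100 = 100 + j146000
Denominator: (j7300) + 730 = 730 + j7300
|N| = √(100² + 146000²) ≈ 1.46e+05, ∠N ≈ 89.96°
|D| = √(730² + 7300²) ≈ 7336.4, ∠D ≈ 84.29°
∠H = 89.96° − 84.29° = 5.67°

5.7°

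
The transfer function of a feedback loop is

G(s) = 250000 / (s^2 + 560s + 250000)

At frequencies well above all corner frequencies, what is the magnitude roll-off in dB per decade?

-40 dB/decade

Each pole contributes −20 dB/decade at high frequency; each zero contributes +20 dB/decade.
Net: 0 zero(s) − 2 pole(s) → -40 dB/decade.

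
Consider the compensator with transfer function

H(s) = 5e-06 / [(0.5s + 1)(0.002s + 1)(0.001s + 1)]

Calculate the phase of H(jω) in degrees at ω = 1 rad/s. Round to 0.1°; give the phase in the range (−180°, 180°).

-26.7°

At ω = 1 rad/s:
pole (1 + j1·0.5) = 1 + j0.5 → |·| ≈ 1.118, ∠ ≈ 26.57°
pole (1 + j1·0.002) = 1 + j0.002 → |·| ≈ 1, ∠ ≈ 0.11°
pole (1 + j1·0.001) = 1 + j0.001 → |·| ≈ 1, ∠ ≈ 0.06°
∠H = (0°) − (26.57° + 0.11° + 0.06°) = -26.74°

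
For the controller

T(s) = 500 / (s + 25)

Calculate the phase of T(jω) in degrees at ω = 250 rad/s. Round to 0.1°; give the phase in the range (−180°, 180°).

-84.3°

Substitute s = j250:
Numerator: 500 = 500 + j0
Denominator: (j250) + 25 = 25 + j250
|N| = √(500² + 0²) ≈ 500, ∠N ≈ 0.00°
|D| = √(25² + 250²) ≈ 251.25, ∠D ≈ 84.29°
∠T = 0.00° − 84.29° = -84.29°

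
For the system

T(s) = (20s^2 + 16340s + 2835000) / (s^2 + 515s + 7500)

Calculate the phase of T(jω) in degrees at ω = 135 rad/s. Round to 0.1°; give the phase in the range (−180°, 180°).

-57.0°

Substitute s = j135:
Numerator: 20(j135)^2 + 16340(j135) + 2835000 = 2470500 + j2205900
Denominator: (j135)^2 + 515(j135) + 7500 = -10725 + j69525
|N| = √(2470500² + 2205900²) ≈ 3.312e+06, ∠N ≈ 41.76°
|D| = √(10725² + 69525²) ≈ 70347, ∠D ≈ 98.77°
∠T = 41.76° − 98.77° = -57.01°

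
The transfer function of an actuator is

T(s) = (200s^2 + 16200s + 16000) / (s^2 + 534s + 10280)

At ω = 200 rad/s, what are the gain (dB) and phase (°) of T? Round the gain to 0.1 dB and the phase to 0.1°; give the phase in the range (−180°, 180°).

Substitute s = j200:
Numerator: 200(j200)^2 + 16200(j200) + 16000 = -7984000 + j3240000
Denominator: (j200)^2 + 534(j200) + 10280 = -29720 + j106800
|N| = √(7984000² + 3240000²) ≈ 8.6164e+06, ∠N ≈ 157.91°
|D| = √(29720² + 106800²) ≈ 1.1086e+05, ∠D ≈ 105.55°
|T| = 8.6164e+06 / 1.1086e+05 ≈ 77.723
Gain = 20 log₁₀(77.723) ≈ 37.81 dB
∠T = 157.91° − 105.55° = 52.36°

37.8 dB, 52.4°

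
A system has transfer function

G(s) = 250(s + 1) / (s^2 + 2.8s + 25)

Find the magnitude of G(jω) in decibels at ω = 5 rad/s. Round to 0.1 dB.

39.2 dB

At s = jω = j5:
zero (s+1): 1 + j5 → |·| = √(1²+5²) = √26 ≈ 5.099, ∠ = arctan(5/1) ≈ 78.69°
quadratic: (j5)² + 2.8·j5 + 25 = 0 + j14 → |·| ≈ 14, ∠ ≈ 90.00°
|G| = 250 · 5.099 / 14 ≈ 91.054
Gain = 20 log₁₀(91.054) ≈ 39.19 dB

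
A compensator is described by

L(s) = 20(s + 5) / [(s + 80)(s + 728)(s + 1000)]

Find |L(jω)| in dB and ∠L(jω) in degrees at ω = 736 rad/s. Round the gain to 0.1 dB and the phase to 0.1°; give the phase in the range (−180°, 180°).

-96.2 dB, -75.9°

At s = jω = j736:
zero (s+5): 5 + j736 → |·| = √(5²+736²) = √541721 ≈ 736.02, ∠ = arctan(736/5) ≈ 89.61°
pole (s+80): 80 + j736 → |·| = √(80²+736²) = √548096 ≈ 740.34, ∠ = arctan(736/80) ≈ 83.80°
pole (s+728): 728 + j736 → |·| = √(728²+736²) = √1071680 ≈ 1035.2, ∠ = arctan(736/728) ≈ 45.31°
pole (s+1000): 1000 + j736 → |·| = √(1000²+736²) = √1541696 ≈ 1241.7, ∠ = arctan(736/1000) ≈ 36.35°
|L| = 20 · 736.02 / 9.5164e+08 ≈ 1.5468e-05
Gain = 20 log₁₀(1.5468e-05) ≈ -96.21 dB
∠L = 89.61° − 165.46° = -75.85°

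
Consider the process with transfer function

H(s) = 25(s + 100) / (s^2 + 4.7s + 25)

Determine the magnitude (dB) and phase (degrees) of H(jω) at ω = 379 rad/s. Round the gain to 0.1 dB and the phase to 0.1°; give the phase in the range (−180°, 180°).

-23.3 dB, -104.1°

At s = jω = j379:
zero (s+100): 100 + j379 → |·| = √(100²+379²) = √153641 ≈ 391.97, ∠ = arctan(379/100) ≈ 75.22°
quadratic: (j379)² + 4.7·j379 + 25 = -143616 + j1781.3 → |·| ≈ 1.4363e+05, ∠ ≈ 179.29°
|H| = 25 · 391.97 / 1.4363e+05 ≈ 0.068226
Gain = 20 log₁₀(0.068226) ≈ -23.32 dB
∠H = 75.22° − 179.29° = -104.07°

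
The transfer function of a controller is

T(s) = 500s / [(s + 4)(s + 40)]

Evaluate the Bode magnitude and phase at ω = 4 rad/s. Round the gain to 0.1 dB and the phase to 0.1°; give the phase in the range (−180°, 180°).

At s = jω = j4:
zero at origin: s = j4 → |·| = 4, ∠ = 90.00°
pole (s+4): 4 + j4 → |·| = √(4²+4²) = √32 ≈ 5.6569, ∠ = arctan(4/4) ≈ 45.00°
pole (s+40): 40 + j4 → |·| = √(40²+4²) = √1616 ≈ 40.2, ∠ = arctan(4/40) ≈ 5.71°
|T| = 500 · 4 / 227.41 ≈ 8.7947
Gain = 20 log₁₀(8.7947) ≈ 18.88 dB
∠T = 90.00° − 50.71° = 39.29°

18.9 dB, 39.3°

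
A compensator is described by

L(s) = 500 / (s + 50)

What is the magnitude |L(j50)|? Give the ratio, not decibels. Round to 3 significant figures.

7.07

Substitute s = j50:
Numerator: 500 = 500 + j0
Denominator: (j50) + 50 = 50 + j50
|N| = √(500² + 0²) ≈ 500, ∠N ≈ 0.00°
|D| = √(50² + 50²) ≈ 70.711, ∠D ≈ 45.00°
|L| = 500 / 70.711 ≈ 7.071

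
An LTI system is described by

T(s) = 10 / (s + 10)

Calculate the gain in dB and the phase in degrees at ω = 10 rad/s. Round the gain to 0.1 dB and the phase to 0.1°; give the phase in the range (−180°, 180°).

-3.0 dB, -45.0°

Substitute s = j10:
Numerator: 10 = 10 + j0
Denominator: (j10) + 10 = 10 + j10
|N| = √(10² + 0²) ≈ 10, ∠N ≈ 0.00°
|D| = √(10² + 10²) ≈ 14.142, ∠D ≈ 45.00°
|T| = 10 / 14.142 ≈ 0.70711
Gain = 20 log₁₀(0.70711) ≈ -3.01 dB
∠T = 0.00° − 45.00° = -45.00°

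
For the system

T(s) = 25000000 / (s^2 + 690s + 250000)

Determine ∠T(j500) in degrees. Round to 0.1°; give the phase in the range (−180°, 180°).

-90.0°

At s = jω = j500:
quadratic: (j500)² + 690·j500 + 250000 = 0 + j345000 → |·| ≈ 3.45e+05, ∠ ≈ 90.00°
∠T = 0.00° − 90.00° = -90.00°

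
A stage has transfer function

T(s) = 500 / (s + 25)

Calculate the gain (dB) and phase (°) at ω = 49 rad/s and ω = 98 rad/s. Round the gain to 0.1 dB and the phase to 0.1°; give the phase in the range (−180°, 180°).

ω = 49: 19.2 dB, -63.0°; ω = 98: 13.9 dB, -75.7°

Substitute s = j49:
Numerator: 500 = 500 + j0
Denominator: (j49) + 25 = 25 + j49
|N| = √(500² + 0²) ≈ 500, ∠N ≈ 0.00°
|D| = √(25² + 49²) ≈ 55.009, ∠D ≈ 62.97°
|T| = 500 / 55.009 ≈ 9.0894
Gain = 20 log₁₀(9.0894) ≈ 19.17 dB
∠T = 0.00° − 62.97° = -62.97°

Substitute s = j98:
Numerator: 500 = 500 + j0
Denominator: (j98) + 25 = 25 + j98
|N| = √(500² + 0²) ≈ 500, ∠N ≈ 0.00°
|D| = √(25² + 98²) ≈ 101.14, ∠D ≈ 75.69°
|T| = 500 / 101.14 ≈ 4.9436
Gain = 20 log₁₀(4.9436) ≈ 13.88 dB
∠T = 0.00° − 75.69° = -75.69°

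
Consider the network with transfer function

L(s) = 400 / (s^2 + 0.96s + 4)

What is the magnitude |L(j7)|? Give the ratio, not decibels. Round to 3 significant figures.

At s = jω = j7:
quadratic: (j7)² + 0.96·j7 + 4 = -45 + j6.72 → |·| ≈ 45.499, ∠ ≈ 171.51°
|L| = 400 / 45.499 ≈ 8.7914

8.79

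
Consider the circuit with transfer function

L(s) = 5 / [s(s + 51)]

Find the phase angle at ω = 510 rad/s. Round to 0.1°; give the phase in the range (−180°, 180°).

At s = jω = j510:
pole (s+51): 51 + j510 → |·| = √(51²+510²) = √262701 ≈ 512.54, ∠ = arctan(510/51) ≈ 84.29°
pole at origin: |s| = 510, ∠ = 90.00° (in denominator)
∠L = 0.00° − 174.29° = -174.29°

-174.3°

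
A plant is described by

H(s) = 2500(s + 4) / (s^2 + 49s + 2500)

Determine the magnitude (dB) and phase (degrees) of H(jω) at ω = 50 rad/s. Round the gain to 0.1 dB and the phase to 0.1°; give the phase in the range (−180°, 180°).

34.2 dB, -4.6°

At s = jω = j50:
zero (s+4): 4 + j50 → |·| = √(4²+50²) = √2516 ≈ 50.16, ∠ = arctan(50/4) ≈ 85.43°
quadratic: (j50)² + 49·j50 + 2500 = 0 + j2450 → |·| ≈ 2450, ∠ ≈ 90.00°
|H| = 2500 · 50.16 / 2450 ≈ 51.184
Gain = 20 log₁₀(51.184) ≈ 34.18 dB
∠H = 85.43° − 90.00° = -4.57°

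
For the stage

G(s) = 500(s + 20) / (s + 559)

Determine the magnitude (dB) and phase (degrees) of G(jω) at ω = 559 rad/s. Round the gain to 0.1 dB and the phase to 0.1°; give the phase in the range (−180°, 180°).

51.0 dB, 43.0°

At s = jω = j559:
zero (s+20): 20 + j559 → |·| = √(20²+559²) = √312881 ≈ 559.36, ∠ = arctan(559/20) ≈ 87.95°
pole (s+559): 559 + j559 → |·| = √(559²+559²) = √624962 ≈ 790.55, ∠ = arctan(559/559) ≈ 45.00°
|G| = 500 · 559.36 / 790.55 ≈ 353.78
Gain = 20 log₁₀(353.78) ≈ 50.97 dB
∠G = 87.95° − 45.00° = 42.95°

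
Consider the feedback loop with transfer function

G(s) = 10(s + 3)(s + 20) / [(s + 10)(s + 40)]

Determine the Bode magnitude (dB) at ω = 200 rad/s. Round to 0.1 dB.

At s = jω = j200:
zero (s+3): 3 + j200 → |·| = √(3²+200²) = √40009 ≈ 200.02, ∠ = arctan(200/3) ≈ 89.14°
zero (s+20): 20 + j200 → |·| = √(20²+200²) = √40400 ≈ 201, ∠ = arctan(200/20) ≈ 84.29°
pole (s+10): 10 + j200 → |·| = √(10²+200²) = √40100 ≈ 200.25, ∠ = arctan(200/10) ≈ 87.14°
pole (s+40): 40 + j200 → |·| = √(40²+200²) = √41600 ≈ 203.96, ∠ = arctan(200/40) ≈ 78.69°
|G| = 10 · 40204 / 40843 ≈ 9.8435
Gain = 20 log₁₀(9.8435) ≈ 19.86 dB

19.9 dB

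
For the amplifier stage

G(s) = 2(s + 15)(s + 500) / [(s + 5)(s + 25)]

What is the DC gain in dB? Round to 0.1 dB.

41.6 dB

G(0) = 2·15·500 / (5·25) = 120
20 log₁₀(120) ≈ 41.58 dB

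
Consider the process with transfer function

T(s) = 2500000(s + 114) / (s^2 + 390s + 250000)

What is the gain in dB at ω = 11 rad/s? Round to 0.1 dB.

At s = jω = j11:
zero (s+114): 114 + j11 → |·| = √(114²+11²) = √13117 ≈ 114.53, ∠ = arctan(11/114) ≈ 5.51°
quadratic: (j11)² + 390·j11 + 250000 = 249879 + j4290 → |·| ≈ 2.4992e+05, ∠ ≈ 0.98°
|T| = 2500000 · 114.53 / 2.4992e+05 ≈ 1145.7
Gain = 20 log₁₀(1145.7) ≈ 61.18 dB

61.2 dB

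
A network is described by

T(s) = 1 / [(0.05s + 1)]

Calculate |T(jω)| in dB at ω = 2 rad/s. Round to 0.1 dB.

-0.0 dB

At ω = 2 rad/s:
pole (1 + j2·0.05) = 1 + j0.1 → |·| ≈ 1.005, ∠ ≈ 5.71°
|T| = 1 · 1 / (1.005) ≈ 0.99502
Gain = 20 log₁₀(0.99502) ≈ -0.04 dB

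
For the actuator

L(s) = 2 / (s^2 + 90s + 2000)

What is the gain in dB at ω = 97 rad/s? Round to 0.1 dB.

Substitute s = j97:
Numerator: 2 = 2 + j0
Denominator: (j97)^2 + 90(j97) + 2000 = -7409 + j8730
|N| = √(2² + 0²) ≈ 2, ∠N ≈ 0.00°
|D| = √(7409² + 8730²) ≈ 11450, ∠D ≈ 130.32°
|L| = 2 / 11450 ≈ 0.00017467
Gain = 20 log₁₀(0.00017467) ≈ -75.16 dB

-75.2 dB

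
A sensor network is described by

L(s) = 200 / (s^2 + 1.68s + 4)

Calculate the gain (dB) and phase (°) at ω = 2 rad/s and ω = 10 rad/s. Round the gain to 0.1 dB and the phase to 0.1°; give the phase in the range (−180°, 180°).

At s = jω = j2:
quadratic: (j2)² + 1.68·j2 + 4 = 0 + j3.36 → |·| ≈ 3.36, ∠ ≈ 90.00°
|L| = 200 / 3.36 ≈ 59.524
Gain = 20 log₁₀(59.524) ≈ 35.49 dB
∠L = 0.00° − 90.00° = -90.00°

At s = jω = j10:
quadratic: (j10)² + 1.68·j10 + 4 = -96 + j16.8 → |·| ≈ 97.459, ∠ ≈ 170.07°
|L| = 200 / 97.459 ≈ 2.0521
Gain = 20 log₁₀(2.0521) ≈ 6.24 dB
∠L = 0.00° − 170.07° = -170.07°

ω = 2: 35.5 dB, -90.0°; ω = 10: 6.2 dB, -170.1°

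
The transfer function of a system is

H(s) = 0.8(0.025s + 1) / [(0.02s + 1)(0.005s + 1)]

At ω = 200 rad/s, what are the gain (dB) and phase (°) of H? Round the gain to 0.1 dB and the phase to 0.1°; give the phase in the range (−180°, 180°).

-3.1 dB, -42.3°

At ω = 200 rad/s:
zero (1 + j200·0.025) = 1 + j5 → |·| ≈ 5.099, ∠ ≈ 78.69°
pole (1 + j200·0.02) = 1 + j4 → |·| ≈ 4.1231, ∠ ≈ 75.96°
pole (1 + j200·0.005) = 1 + j1 → |·| ≈ 1.4142, ∠ ≈ 45.00°
|H| = 0.8 · 5.099 / (4.1231 · 1.4142) ≈ 0.69958
Gain = 20 log₁₀(0.69958) ≈ -3.10 dB
∠H = (78.69°) − (75.96° + 45.00°) = -42.27°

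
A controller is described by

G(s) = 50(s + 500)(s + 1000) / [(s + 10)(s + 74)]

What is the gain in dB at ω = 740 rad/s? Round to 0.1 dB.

At s = jω = j740:
zero (s+500): 500 + j740 → |·| = √(500²+740²) = √797600 ≈ 893.08, ∠ = arctan(740/500) ≈ 55.95°
zero (s+1000): 1000 + j740 → |·| = √(1000²+740²) = √1547600 ≈ 1244, ∠ = arctan(740/1000) ≈ 36.50°
pole (s+10): 10 + j740 → |·| = √(10²+740²) = √547700 ≈ 740.07, ∠ = arctan(740/10) ≈ 89.23°
pole (s+74): 74 + j740 → |·| = √(74²+740²) = √553076 ≈ 743.69, ∠ = arctan(740/74) ≈ 84.29°
|G| = 50 · 1.111e+06 / 5.5038e+05 ≈ 100.93
Gain = 20 log₁₀(100.93) ≈ 40.08 dB

40.1 dB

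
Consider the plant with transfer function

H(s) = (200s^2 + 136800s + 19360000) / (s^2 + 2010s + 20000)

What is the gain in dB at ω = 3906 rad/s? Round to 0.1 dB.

Substitute s = j3906:
Numerator: 200(j3906)^2 + 136800(j3906) + 19360000 = -3032007200 + j534340800
Denominator: (j3906)^2 + 2010(j3906) + 20000 = -15236836 + j7851060
|N| = √(3032007200² + 534340800²) ≈ 3.0787e+09, ∠N ≈ 170.01°
|D| = √(15236836² + 7851060²) ≈ 1.7141e+07, ∠D ≈ 152.74°
|H| = 3.0787e+09 / 1.7141e+07 ≈ 179.61
Gain = 20 log₁₀(179.61) ≈ 45.09 dB

45.1 dB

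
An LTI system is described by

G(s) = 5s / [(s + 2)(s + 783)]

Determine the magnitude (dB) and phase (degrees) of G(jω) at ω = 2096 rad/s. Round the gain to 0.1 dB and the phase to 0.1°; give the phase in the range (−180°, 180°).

At s = jω = j2096:
zero at origin: s = j2096 → |·| = 2096, ∠ = 90.00°
pole (s+2): 2 + j2096 → |·| = √(2²+2096²) = √4393220 ≈ 2096, ∠ = arctan(2096/2) ≈ 89.95°
pole (s+783): 783 + j2096 → |·| = √(783²+2096²) = √5006305 ≈ 2237.5, ∠ = arctan(2096/783) ≈ 69.52°
|G| = 5 · 2096 / 4.6898e+06 ≈ 0.0022346
Gain = 20 log₁₀(0.0022346) ≈ -53.02 dB
∠G = 90.00° − 159.47° = -69.47°

-53.0 dB, -69.5°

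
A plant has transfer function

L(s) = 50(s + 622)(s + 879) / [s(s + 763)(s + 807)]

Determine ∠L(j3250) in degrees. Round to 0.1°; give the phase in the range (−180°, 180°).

-88.8°

At s = jω = j3250:
zero (s+622): 622 + j3250 → |·| = √(622²+3250²) = √10949384 ≈ 3309, ∠ = arctan(3250/622) ≈ 79.17°
zero (s+879): 879 + j3250 → |·| = √(879²+3250²) = √11335141 ≈ 3366.8, ∠ = arctan(3250/879) ≈ 74.87°
pole (s+763): 763 + j3250 → |·| = √(763²+3250²) = √11144669 ≈ 3338.4, ∠ = arctan(3250/763) ≈ 76.79°
pole (s+807): 807 + j3250 → |·| = √(807²+3250²) = √11213749 ≈ 3348.7, ∠ = arctan(3250/807) ≈ 76.06°
pole at origin: |s| = 3250, ∠ = 90.00° (in denominator)
∠L = 154.04° − 242.85° = -88.81°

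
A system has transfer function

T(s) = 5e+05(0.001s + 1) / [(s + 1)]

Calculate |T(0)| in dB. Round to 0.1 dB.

T(0) = 5e+05 · 1 / 1 = 5e+05
20 log₁₀(5e+05) ≈ 113.98 dB

114.0 dB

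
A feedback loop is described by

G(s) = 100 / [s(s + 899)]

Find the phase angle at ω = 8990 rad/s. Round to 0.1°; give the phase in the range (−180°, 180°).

-174.3°

At s = jω = j8990:
pole (s+899): 899 + j8990 → |·| = √(899²+8990²) = √81628301 ≈ 9034.8, ∠ = arctan(8990/899) ≈ 84.29°
pole at origin: |s| = 8990, ∠ = 90.00° (in denominator)
∠G = 0.00° − 174.29° = -174.29°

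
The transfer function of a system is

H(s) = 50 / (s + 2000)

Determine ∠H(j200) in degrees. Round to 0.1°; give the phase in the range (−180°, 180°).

Substitute s = j200:
Numerator: 50 = 50 + j0
Denominator: (j200) + 2000 = 2000 + j200
|N| = √(50² + 0²) ≈ 50, ∠N ≈ 0.00°
|D| = √(2000² + 200²) ≈ 2010, ∠D ≈ 5.71°
∠H = 0.00° − 5.71° = -5.71°

-5.7°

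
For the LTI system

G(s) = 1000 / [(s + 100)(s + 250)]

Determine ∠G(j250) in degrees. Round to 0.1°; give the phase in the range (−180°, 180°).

-113.2°

At s = jω = j250:
pole (s+100): 100 + j250 → |·| = √(100²+250²) = √72500 ≈ 269.26, ∠ = arctan(250/100) ≈ 68.20°
pole (s+250): 250 + j250 → |·| = √(250²+250²) = √125000 ≈ 353.55, ∠ = arctan(250/250) ≈ 45.00°
∠G = 0.00° − 113.20° = -113.20°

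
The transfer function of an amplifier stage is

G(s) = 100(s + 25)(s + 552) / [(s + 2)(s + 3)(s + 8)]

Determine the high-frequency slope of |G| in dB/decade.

Each pole contributes −20 dB/decade at high frequency; each zero contributes +20 dB/decade.
Net: 2 zero(s) − 3 pole(s) → -20 dB/decade.

-20 dB/decade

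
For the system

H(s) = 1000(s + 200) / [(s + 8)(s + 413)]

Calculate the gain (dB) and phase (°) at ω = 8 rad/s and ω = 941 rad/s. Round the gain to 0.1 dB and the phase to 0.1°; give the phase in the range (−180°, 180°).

At s = jω = j8:
zero (s+200): 200 + j8 → |·| = √(200²+8²) = √40064 ≈ 200.16, ∠ = arctan(8/200) ≈ 2.29°
pole (s+8): 8 + j8 → |·| = √(8²+8²) = √128 ≈ 11.314, ∠ = arctan(8/8) ≈ 45.00°
pole (s+413): 413 + j8 → |·| = √(413²+8²) = √170633 ≈ 413.08, ∠ = arctan(8/413) ≈ 1.11°
|H| = 1000 · 200.16 / 4673.6 ≈ 42.828
Gain = 20 log₁₀(42.828) ≈ 32.63 dB
∠H = 2.29° − 46.11° = -43.82°

At s = jω = j941:
zero (s+200): 200 + j941 → |·| = √(200²+941²) = √925481 ≈ 962.02, ∠ = arctan(941/200) ≈ 78.00°
pole (s+8): 8 + j941 → |·| = √(8²+941²) = √885545 ≈ 941.03, ∠ = arctan(941/8) ≈ 89.51°
pole (s+413): 413 + j941 → |·| = √(413²+941²) = √1056050 ≈ 1027.6, ∠ = arctan(941/413) ≈ 66.30°
|H| = 1000 · 962.02 / 9.67e+05 ≈ 0.99485
Gain = 20 log₁₀(0.99485) ≈ -0.04 dB
∠H = 78.00° − 155.81° = -77.81°

ω = 8: 32.6 dB, -43.8°; ω = 941: -0.0 dB, -77.8°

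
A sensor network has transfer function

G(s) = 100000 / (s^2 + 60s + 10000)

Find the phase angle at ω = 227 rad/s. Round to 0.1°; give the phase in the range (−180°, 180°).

-161.8°

At s = jω = j227:
quadratic: (j227)² + 60·j227 + 10000 = -41529 + j13620 → |·| ≈ 43705, ∠ ≈ 161.84°
∠G = 0.00° − 161.84° = -161.84°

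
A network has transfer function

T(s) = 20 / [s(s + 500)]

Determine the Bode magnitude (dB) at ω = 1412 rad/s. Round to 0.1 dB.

-100.5 dB

At s = jω = j1412:
pole (s+500): 500 + j1412 → |·| = √(500²+1412²) = √2243744 ≈ 1497.9, ∠ = arctan(1412/500) ≈ 70.50°
pole at origin: |s| = 1412, ∠ = 90.00° (in denominator)
|T| = 20 / 2.115e+06 ≈ 9.4563e-06
Gain = 20 log₁₀(9.4563e-06) ≈ -100.49 dB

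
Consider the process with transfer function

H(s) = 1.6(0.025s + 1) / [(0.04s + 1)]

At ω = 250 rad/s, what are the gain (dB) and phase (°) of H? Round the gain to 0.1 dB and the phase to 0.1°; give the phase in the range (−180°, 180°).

0.1 dB, -3.4°

At ω = 250 rad/s:
zero (1 + j250·0.025) = 1 + j6.25 → |·| ≈ 6.3295, ∠ ≈ 80.91°
pole (1 + j250·0.04) = 1 + j10 → |·| ≈ 10.05, ∠ ≈ 84.29°
|H| = 1.6 · 6.3295 / (10.05) ≈ 1.0077
Gain = 20 log₁₀(1.0077) ≈ 0.07 dB
∠H = (80.91°) − (84.29°) = -3.38°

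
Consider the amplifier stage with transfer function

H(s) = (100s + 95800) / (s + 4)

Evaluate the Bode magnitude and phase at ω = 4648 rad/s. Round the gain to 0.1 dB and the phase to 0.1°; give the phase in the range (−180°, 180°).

40.2 dB, -11.6°

Substitute s = j4648:
Numerator: 100(j4648) + 95800 = 95800 + j464800
Denominator: (j4648) + 4 = 4 + j4648
|N| = √(95800² + 464800²) ≈ 4.7457e+05, ∠N ≈ 78.35°
|D| = √(4² + 4648²) ≈ 4648, ∠D ≈ 89.95°
|H| = 4.7457e+05 / 4648 ≈ 102.1
Gain = 20 log₁₀(102.1) ≈ 40.18 dB
∠H = 78.35° − 89.95° = -11.60°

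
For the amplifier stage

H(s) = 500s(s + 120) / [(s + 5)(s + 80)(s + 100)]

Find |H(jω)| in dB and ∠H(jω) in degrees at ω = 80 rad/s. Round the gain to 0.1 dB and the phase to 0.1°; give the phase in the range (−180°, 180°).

13.9 dB, -46.4°

At s = jω = j80:
zero (s+120): 120 + j80 → |·| = √(120²+80²) = √20800 ≈ 144.22, ∠ = arctan(80/120) ≈ 33.69°
zero at origin: s = j80 → |·| = 80, ∠ = 90.00°
pole (s+5): 5 + j80 → |·| = √(5²+80²) = √6425 ≈ 80.156, ∠ = arctan(80/5) ≈ 86.42°
pole (s+80): 80 + j80 → |·| = √(80²+80²) = √12800 ≈ 113.14, ∠ = arctan(80/80) ≈ 45.00°
pole (s+100): 100 + j80 → |·| = √(100²+80²) = √16400 ≈ 128.06, ∠ = arctan(80/100) ≈ 38.66°
|H| = 500 · 11538 / 1.1614e+06 ≈ 4.9673
Gain = 20 log₁₀(4.9673) ≈ 13.92 dB
∠H = 123.69° − 170.08° = -46.39°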